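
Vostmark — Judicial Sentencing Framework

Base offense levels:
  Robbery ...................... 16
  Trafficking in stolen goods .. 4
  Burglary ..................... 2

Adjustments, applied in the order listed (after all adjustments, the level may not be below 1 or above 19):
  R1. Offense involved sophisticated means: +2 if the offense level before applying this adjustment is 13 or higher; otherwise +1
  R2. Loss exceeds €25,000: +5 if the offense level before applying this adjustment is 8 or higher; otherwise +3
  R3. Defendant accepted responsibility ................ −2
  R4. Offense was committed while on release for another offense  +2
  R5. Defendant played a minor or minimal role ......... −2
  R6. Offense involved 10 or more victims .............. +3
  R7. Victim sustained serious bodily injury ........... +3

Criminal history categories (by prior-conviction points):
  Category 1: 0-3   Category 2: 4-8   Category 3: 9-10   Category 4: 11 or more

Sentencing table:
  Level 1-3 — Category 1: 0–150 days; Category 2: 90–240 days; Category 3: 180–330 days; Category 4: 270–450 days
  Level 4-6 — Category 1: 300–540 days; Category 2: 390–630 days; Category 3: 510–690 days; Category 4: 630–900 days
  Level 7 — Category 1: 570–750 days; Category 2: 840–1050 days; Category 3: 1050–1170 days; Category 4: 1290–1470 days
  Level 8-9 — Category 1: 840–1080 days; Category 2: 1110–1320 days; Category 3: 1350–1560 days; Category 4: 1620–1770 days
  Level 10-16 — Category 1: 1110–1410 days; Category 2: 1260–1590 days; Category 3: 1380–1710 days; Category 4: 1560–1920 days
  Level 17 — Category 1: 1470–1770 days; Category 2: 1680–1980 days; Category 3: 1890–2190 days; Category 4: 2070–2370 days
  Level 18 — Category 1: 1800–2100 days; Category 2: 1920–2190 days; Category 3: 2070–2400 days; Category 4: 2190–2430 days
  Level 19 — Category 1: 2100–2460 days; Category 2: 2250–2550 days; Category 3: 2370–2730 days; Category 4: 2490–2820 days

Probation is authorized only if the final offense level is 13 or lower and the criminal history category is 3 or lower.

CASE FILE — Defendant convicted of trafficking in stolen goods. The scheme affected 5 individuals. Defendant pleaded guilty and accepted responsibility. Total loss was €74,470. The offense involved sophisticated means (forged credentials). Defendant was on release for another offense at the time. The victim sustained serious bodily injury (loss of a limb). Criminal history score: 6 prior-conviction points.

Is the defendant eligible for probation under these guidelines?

Base offense level for trafficking in stolen goods: 4.
R1 applies (level before this adjustment is 4 < 13, so +1): 4 + 1 = 5.
R2 applies (level before this adjustment is 5 < 8, so +3): 5 + 3 = 8.
R3 applies: 8 − 2 = 6.
R4 applies: 6 + 2 = 8.
R5 does not apply.
R6 does not apply.
R7 applies: 8 + 3 = 11.
Final offense level: 11.
Criminal history: 6 prior points → Category 2 (4-8).
Level 11 falls in the 10-16 band.
Grid: Level 10-16 × Category 2 = 1260-1590 days.
Probation check: level 11 ≤ 13 and category 2 ≤ 3 → eligible.

Yes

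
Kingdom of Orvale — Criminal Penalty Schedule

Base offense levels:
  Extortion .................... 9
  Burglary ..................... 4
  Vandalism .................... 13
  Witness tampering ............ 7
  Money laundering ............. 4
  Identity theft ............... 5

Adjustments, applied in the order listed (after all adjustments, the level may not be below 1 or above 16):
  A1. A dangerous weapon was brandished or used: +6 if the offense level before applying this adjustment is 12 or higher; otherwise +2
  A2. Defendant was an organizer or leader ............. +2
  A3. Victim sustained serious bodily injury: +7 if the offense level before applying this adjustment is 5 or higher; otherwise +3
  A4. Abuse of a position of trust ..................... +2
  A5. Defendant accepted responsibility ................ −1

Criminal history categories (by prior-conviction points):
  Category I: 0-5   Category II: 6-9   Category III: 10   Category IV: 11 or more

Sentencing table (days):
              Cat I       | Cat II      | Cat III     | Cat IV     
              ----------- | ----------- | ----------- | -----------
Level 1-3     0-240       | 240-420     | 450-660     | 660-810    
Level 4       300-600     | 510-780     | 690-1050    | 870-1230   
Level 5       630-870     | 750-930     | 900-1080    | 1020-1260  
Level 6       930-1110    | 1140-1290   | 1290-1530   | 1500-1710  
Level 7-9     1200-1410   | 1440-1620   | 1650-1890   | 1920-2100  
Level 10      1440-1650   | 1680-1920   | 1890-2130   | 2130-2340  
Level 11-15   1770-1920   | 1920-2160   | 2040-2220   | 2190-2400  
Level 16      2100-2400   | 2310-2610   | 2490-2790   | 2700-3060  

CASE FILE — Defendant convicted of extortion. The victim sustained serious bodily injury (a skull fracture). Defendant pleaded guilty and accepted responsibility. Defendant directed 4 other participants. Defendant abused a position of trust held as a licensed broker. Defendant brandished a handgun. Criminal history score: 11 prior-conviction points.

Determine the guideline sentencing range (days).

Base offense level for extortion: 9.
A1 applies (level before this adjustment is 9 < 12, so +2): 9 + 2 = 11.
A2 applies: 11 + 2 = 13.
A3 applies (level before this adjustment is 13 ≥ 5, so +7): 13 + 7 = 20.
A4 applies: 20 + 2 = 22.
A5 applies: 22 − 1 = 21.
Level 21 exceeds the maximum of 16; capped at 16.
Final offense level: 16.
Criminal history: 11 prior points → Category IV (11+).
Level 16 falls in the 16 band.
Grid: Level 16 × Category IV = 2700-3060 days.

2700-3060 days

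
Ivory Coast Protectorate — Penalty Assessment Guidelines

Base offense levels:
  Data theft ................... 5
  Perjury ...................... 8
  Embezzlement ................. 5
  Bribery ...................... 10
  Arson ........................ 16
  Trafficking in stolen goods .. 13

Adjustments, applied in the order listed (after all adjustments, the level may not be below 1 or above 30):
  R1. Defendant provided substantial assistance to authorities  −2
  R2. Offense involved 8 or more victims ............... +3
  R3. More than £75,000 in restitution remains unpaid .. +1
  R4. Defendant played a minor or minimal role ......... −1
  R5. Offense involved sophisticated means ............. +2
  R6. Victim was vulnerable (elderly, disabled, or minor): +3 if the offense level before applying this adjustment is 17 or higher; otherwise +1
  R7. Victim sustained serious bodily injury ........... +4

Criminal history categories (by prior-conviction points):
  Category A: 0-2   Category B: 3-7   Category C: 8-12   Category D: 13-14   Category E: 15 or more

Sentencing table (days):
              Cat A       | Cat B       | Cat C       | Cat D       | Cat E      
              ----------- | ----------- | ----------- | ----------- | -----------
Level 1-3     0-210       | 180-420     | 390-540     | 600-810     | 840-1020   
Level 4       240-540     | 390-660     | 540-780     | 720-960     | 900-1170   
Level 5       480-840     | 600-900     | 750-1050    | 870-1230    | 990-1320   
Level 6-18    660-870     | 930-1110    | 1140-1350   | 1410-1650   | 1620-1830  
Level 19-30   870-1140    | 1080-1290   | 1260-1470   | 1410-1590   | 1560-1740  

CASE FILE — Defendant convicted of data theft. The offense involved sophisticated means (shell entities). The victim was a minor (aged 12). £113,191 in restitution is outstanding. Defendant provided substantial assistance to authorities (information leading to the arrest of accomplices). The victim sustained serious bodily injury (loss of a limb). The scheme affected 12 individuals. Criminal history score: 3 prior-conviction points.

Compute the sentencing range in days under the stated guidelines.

930-1110 days

Base offense level for data theft: 5.
R1 applies: 5 − 2 = 3.
R2 applies: 3 + 3 = 6.
R3 applies: 6 + 1 = 7.
R4 does not apply.
R5 applies: 7 + 2 = 9.
R6 applies (level before this adjustment is 9 < 17, so +1): 9 + 1 = 10.
R7 applies: 10 + 4 = 14.
Final offense level: 14.
Criminal history: 3 prior points → Category B (3-7).
Level 14 falls in the 6-18 band.
Grid: Level 6-18 × Category B = 930-1110 days.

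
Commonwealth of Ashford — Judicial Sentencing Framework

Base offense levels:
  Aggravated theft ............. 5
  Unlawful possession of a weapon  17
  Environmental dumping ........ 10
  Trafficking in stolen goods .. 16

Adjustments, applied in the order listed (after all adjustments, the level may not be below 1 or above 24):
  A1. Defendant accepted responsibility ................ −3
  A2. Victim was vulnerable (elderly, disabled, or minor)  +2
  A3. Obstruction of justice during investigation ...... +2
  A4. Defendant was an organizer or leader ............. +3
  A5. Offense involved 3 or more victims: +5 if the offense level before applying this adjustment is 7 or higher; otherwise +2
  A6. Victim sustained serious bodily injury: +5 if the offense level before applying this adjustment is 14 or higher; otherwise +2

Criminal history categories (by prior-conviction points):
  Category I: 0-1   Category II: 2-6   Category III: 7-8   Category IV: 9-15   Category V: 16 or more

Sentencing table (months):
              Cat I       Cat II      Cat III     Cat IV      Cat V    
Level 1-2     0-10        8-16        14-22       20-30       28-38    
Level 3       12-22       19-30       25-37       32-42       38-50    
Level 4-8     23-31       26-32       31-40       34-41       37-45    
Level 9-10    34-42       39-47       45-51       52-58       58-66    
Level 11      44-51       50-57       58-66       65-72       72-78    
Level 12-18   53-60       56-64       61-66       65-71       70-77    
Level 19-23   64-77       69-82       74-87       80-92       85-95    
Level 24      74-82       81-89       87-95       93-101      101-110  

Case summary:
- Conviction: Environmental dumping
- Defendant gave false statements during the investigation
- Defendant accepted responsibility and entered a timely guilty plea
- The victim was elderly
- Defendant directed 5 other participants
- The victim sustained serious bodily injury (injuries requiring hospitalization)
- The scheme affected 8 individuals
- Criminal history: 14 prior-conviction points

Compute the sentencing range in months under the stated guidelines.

Base offense level for environmental dumping: 10.
A1 applies: 10 − 3 = 7.
A2 applies: 7 + 2 = 9.
A3 applies: 9 + 2 = 11.
A4 applies: 11 + 3 = 14.
A5 applies (level before this adjustment is 14 ≥ 7, so +5): 14 + 5 = 19.
A6 applies (level before this adjustment is 19 ≥ 14, so +5): 19 + 5 = 24.
Final offense level: 24.
Criminal history: 14 prior points → Category IV (9-15).
Level 24 falls in the 24 band.
Grid: Level 24 × Category IV = 93-101 months.

93-101 months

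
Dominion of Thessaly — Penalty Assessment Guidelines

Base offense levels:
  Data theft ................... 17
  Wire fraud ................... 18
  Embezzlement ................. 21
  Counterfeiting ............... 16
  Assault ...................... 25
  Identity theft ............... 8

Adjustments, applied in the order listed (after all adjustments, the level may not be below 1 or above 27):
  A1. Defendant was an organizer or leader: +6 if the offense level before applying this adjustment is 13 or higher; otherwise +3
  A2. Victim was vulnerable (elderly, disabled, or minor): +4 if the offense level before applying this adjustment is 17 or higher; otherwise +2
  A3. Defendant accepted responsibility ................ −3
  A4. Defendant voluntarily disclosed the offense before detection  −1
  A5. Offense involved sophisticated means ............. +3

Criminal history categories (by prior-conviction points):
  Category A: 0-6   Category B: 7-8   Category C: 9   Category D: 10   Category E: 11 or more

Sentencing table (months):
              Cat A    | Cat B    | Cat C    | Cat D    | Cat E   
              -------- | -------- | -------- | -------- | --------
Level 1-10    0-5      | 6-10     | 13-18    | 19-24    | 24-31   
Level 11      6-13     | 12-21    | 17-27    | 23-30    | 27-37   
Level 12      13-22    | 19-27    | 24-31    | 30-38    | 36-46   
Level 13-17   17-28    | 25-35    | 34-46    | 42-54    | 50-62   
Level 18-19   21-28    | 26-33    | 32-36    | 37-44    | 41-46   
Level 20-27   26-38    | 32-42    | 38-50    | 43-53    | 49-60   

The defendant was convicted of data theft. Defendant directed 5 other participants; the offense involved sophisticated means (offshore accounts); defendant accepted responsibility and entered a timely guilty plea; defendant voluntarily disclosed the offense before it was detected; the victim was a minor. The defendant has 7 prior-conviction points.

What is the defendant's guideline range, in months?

Base offense level for data theft: 17.
A1 applies (level before this adjustment is 17 ≥ 13, so +6): 17 + 6 = 23.
A2 applies (level before this adjustment is 23 ≥ 17, so +4): 23 + 4 = 27.
A3 applies: 27 − 3 = 24.
A4 applies: 24 − 1 = 23.
A5 applies: 23 + 3 = 26.
Final offense level: 26.
Criminal history: 7 prior points → Category B (7-8).
Level 26 falls in the 20-27 band.
Grid: Level 20-27 × Category B = 32-42 months.

32-42 months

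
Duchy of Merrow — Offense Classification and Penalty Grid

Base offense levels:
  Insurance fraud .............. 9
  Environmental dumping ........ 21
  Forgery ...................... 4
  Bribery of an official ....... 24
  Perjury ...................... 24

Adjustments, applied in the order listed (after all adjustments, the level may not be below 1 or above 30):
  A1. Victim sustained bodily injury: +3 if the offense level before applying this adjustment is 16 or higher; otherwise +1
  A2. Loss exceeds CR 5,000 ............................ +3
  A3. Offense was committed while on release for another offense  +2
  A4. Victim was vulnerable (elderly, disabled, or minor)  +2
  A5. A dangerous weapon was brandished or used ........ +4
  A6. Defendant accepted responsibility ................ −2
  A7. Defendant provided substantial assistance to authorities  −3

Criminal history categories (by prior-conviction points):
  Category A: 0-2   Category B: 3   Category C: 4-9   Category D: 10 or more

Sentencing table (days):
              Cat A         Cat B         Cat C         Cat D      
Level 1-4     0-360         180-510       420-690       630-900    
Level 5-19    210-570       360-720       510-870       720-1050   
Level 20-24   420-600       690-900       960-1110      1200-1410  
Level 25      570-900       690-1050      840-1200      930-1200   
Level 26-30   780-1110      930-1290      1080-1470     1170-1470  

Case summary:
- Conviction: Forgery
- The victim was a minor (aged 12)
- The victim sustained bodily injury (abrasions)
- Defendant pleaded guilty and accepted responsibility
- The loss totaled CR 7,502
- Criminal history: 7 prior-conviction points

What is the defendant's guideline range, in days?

510-870 days

Base offense level for forgery: 4.
A1 applies (level before this adjustment is 4 < 16, so +1): 4 + 1 = 5.
A2 applies: 5 + 3 = 8.
A4 applies: 8 + 2 = 10.
A5 does not apply.
A6 applies: 10 − 2 = 8.
Final offense level: 8.
Criminal history: 7 prior points → Category C (4-9).
Level 8 falls in the 5-19 band.
Grid: Level 5-19 × Category C = 510-870 days.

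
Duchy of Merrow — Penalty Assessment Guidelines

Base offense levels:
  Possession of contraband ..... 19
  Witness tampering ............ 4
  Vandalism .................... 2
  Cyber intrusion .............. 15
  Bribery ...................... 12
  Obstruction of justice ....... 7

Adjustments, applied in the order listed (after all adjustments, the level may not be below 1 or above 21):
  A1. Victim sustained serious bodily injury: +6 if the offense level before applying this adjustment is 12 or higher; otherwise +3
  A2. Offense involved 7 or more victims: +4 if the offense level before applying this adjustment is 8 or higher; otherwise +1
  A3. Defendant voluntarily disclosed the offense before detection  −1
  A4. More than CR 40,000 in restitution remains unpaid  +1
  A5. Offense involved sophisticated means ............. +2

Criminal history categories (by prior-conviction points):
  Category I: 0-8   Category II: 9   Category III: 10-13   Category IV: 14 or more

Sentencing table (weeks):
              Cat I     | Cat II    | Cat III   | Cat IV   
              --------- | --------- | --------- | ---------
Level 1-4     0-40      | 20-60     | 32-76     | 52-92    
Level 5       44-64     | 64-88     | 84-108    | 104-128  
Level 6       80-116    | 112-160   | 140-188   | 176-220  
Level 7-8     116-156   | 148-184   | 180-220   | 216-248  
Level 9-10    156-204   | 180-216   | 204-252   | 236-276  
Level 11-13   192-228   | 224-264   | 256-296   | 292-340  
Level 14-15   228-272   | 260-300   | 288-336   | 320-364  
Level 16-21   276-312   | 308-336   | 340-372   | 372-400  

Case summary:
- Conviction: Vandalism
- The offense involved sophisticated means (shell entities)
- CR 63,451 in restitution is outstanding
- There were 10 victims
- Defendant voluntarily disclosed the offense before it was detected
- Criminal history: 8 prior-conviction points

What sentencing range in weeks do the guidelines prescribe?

Base offense level for vandalism: 2.
A1 does not apply.
A2 applies (level before this adjustment is 2 < 8, so +1): 2 + 1 = 3.
A3 applies: 3 − 1 = 2.
A4 applies: 2 + 1 = 3.
A5 applies: 3 + 2 = 5.
Final offense level: 5.
Criminal history: 8 prior points → Category I (0-8).
Level 5 falls in the 5 band.
Grid: Level 5 × Category I = 44-64 weeks.

44-64 weeks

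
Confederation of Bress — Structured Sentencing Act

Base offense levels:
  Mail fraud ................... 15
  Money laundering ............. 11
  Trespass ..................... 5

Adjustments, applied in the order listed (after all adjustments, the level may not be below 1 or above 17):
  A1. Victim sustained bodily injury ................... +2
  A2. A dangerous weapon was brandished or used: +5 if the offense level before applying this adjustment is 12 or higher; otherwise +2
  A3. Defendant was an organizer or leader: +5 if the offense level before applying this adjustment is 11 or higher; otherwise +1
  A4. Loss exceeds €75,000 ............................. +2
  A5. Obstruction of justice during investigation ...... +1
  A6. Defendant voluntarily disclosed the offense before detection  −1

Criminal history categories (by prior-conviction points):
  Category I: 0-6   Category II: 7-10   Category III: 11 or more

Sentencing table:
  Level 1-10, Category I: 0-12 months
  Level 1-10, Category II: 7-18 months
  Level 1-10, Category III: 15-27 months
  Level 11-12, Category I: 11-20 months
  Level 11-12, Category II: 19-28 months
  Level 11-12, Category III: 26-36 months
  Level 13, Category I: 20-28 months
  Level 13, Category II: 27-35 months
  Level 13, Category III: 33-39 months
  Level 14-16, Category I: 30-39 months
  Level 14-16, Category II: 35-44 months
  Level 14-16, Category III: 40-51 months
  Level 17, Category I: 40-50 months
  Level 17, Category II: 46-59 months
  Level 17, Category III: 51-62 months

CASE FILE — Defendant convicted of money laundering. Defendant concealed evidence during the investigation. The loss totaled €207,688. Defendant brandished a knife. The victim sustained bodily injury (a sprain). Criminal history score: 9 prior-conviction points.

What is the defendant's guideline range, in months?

46-59 months

Base offense level for money laundering: 11.
A1 applies: 11 + 2 = 13.
A2 applies (level before this adjustment is 13 ≥ 12, so +5): 13 + 5 = 18.
A3 does not apply.
A4 applies: 18 + 2 = 20.
A5 applies: 20 + 1 = 21.
Level 21 exceeds the maximum of 17; capped at 17.
Final offense level: 17.
Criminal history: 9 prior points → Category II (7-10).
Level 17 falls in the 17 band.
Grid: Level 17 × Category II = 46-59 months.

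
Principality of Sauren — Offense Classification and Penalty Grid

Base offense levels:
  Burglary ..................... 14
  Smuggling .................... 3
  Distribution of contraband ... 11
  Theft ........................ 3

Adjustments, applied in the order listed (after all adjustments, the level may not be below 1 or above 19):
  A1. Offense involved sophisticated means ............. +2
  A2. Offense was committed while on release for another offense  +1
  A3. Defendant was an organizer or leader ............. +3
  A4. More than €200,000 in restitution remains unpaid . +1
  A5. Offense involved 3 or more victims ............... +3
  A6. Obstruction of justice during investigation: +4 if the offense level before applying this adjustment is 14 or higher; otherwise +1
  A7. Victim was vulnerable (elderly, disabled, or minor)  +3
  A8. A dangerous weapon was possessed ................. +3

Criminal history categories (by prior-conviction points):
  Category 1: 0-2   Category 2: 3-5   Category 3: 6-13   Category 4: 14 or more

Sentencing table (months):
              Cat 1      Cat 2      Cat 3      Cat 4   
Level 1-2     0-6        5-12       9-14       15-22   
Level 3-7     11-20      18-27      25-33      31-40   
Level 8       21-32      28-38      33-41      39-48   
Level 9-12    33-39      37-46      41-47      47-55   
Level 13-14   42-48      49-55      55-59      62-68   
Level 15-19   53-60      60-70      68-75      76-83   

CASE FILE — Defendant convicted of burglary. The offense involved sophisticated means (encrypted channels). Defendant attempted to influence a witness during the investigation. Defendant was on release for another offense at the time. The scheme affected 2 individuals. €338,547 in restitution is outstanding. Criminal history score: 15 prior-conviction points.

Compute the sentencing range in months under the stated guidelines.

76-83 months

Base offense level for burglary: 14.
A1 applies: 14 + 2 = 16.
A2 applies: 16 + 1 = 17.
A3 does not apply.
A4 applies: 17 + 1 = 18.
A6 applies (level before this adjustment is 18 ≥ 14, so +4): 18 + 4 = 22.
Level 22 exceeds the maximum of 19; capped at 19.
Final offense level: 19.
Criminal history: 15 prior points → Category 4 (14+).
Level 19 falls in the 15-19 band.
Grid: Level 15-19 × Category 4 = 76-83 months.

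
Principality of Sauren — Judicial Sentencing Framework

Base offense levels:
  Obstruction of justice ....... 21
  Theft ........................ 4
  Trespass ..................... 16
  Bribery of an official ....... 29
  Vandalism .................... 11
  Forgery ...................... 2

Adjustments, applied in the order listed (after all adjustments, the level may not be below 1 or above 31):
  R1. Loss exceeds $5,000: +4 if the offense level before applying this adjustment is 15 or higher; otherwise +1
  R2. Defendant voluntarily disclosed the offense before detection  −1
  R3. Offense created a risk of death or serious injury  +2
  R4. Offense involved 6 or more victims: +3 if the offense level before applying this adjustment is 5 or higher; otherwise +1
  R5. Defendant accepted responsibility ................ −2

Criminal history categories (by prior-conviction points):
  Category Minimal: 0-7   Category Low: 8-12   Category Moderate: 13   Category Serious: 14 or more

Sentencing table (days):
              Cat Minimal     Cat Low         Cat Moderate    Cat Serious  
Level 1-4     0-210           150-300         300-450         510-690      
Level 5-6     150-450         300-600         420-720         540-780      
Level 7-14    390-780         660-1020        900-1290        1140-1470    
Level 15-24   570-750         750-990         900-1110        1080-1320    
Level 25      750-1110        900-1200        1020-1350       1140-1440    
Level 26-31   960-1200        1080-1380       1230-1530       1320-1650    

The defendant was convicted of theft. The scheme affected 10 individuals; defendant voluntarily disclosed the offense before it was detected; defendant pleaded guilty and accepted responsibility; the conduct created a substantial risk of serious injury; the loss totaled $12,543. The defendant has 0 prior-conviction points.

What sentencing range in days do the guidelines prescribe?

Base offense level for theft: 4.
R1 applies (level before this adjustment is 4 < 15, so +1): 4 + 1 = 5.
R2 applies: 5 − 1 = 4.
R3 applies: 4 + 2 = 6.
R4 applies (level before this adjustment is 6 ≥ 5, so +3): 6 + 3 = 9.
R5 applies: 9 − 2 = 7.
Final offense level: 7.
Criminal history: 0 prior points → Category Minimal (0-7).
Level 7 falls in the 7-14 band.
Grid: Level 7-14 × Category Minimal = 390-780 days.

390-780 days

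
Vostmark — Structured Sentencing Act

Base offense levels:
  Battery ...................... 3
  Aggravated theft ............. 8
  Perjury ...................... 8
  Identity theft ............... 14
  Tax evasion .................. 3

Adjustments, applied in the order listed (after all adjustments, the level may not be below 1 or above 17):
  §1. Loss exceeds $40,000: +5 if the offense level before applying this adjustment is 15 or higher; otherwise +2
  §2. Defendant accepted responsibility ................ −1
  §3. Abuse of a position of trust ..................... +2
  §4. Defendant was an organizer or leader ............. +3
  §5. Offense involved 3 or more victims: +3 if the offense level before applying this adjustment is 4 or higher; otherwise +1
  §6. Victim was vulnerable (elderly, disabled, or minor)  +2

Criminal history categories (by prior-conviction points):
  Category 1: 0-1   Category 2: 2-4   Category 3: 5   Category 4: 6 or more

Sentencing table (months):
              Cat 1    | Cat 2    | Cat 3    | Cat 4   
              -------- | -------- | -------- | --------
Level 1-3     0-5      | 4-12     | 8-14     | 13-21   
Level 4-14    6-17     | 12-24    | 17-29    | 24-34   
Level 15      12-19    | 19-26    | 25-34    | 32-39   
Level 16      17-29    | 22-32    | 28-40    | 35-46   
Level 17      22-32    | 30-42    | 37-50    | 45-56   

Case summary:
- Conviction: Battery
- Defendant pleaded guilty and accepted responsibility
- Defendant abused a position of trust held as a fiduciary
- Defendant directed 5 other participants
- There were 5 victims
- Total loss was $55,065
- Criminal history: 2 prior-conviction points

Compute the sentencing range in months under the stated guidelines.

12-24 months

Base offense level for battery: 3.
§1 applies (level before this adjustment is 3 < 15, so +2): 3 + 2 = 5.
§2 applies: 5 − 1 = 4.
§3 applies: 4 + 2 = 6.
§4 applies: 6 + 3 = 9.
§5 applies (level before this adjustment is 9 ≥ 4, so +3): 9 + 3 = 12.
§6 does not apply.
Final offense level: 12.
Criminal history: 2 prior points → Category 2 (2-4).
Level 12 falls in the 4-14 band.
Grid: Level 4-14 × Category 2 = 12-24 months.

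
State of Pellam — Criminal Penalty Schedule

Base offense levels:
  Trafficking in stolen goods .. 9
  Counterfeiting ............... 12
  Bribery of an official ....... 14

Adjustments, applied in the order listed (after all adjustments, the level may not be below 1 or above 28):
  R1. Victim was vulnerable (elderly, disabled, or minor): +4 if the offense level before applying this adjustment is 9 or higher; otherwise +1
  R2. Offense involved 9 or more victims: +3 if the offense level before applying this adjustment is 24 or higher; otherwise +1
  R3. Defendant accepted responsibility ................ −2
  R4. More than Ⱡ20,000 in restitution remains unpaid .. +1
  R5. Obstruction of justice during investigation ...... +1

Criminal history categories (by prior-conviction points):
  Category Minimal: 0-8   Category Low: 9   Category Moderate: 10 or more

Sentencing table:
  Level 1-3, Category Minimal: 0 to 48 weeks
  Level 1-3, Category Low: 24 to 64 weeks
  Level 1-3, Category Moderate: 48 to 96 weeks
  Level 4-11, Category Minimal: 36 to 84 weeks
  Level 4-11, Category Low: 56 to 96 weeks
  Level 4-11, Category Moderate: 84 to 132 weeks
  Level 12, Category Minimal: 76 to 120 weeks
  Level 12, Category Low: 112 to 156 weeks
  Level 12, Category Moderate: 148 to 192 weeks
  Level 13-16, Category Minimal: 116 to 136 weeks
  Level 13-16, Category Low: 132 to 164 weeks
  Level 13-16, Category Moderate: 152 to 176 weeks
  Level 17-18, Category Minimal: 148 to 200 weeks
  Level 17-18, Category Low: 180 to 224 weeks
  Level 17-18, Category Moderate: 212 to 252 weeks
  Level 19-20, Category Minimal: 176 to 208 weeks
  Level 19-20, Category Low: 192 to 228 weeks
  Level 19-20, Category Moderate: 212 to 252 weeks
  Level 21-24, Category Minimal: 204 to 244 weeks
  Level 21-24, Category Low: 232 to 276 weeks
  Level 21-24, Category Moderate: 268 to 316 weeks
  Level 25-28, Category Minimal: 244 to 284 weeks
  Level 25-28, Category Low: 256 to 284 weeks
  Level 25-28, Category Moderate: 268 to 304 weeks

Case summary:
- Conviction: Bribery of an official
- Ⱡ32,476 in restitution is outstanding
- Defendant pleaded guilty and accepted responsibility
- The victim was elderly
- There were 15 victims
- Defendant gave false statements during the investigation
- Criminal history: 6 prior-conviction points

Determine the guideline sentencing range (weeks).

Base offense level for bribery of an official: 14.
R1 applies (level before this adjustment is 14 ≥ 9, so +4): 14 + 4 = 18.
R2 applies (level before this adjustment is 18 < 24, so +1): 18 + 1 = 19.
R3 applies: 19 − 2 = 17.
R4 applies: 17 + 1 = 18.
R5 applies: 18 + 1 = 19.
Final offense level: 19.
Criminal history: 6 prior points → Category Minimal (0-8).
Level 19 falls in the 19-20 band.
Grid: Level 19-20 × Category Minimal = 176-208 weeks.

176-208 weeks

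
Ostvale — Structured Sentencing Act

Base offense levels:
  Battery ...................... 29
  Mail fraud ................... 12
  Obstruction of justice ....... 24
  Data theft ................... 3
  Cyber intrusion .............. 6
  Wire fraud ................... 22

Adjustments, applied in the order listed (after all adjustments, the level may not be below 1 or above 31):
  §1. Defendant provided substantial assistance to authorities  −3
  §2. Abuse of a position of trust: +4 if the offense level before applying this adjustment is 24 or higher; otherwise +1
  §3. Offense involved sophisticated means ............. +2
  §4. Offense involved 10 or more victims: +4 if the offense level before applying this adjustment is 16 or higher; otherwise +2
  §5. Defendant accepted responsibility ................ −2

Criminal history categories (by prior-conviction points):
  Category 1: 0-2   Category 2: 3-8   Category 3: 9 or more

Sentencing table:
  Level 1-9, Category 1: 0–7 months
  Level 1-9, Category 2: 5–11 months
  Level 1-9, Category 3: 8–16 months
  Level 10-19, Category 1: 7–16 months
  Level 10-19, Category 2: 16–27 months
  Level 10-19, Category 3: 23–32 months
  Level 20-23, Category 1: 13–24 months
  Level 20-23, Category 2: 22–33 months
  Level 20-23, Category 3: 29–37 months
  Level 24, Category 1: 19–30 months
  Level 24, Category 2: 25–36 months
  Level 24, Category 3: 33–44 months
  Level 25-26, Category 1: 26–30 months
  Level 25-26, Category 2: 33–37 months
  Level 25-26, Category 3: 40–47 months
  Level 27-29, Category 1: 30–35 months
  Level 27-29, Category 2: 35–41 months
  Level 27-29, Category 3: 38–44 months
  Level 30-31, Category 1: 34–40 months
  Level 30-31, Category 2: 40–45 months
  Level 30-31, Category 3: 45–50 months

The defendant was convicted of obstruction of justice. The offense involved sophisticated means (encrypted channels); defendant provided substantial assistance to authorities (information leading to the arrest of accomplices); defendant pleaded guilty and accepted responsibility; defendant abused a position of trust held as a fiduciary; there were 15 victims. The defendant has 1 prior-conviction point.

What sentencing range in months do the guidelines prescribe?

Base offense level for obstruction of justice: 24.
§1 applies: 24 − 3 = 21.
§2 applies (level before this adjustment is 21 < 24, so +1): 21 + 1 = 22.
§3 applies: 22 + 2 = 24.
§4 applies (level before this adjustment is 24 ≥ 16, so +4): 24 + 4 = 28.
§5 applies: 28 − 2 = 26.
Final offense level: 26.
Criminal history: 1 prior point → Category 1 (0-2).
Level 26 falls in the 25-26 band.
Grid: Level 25-26 × Category 1 = 26-30 months.

26-30 months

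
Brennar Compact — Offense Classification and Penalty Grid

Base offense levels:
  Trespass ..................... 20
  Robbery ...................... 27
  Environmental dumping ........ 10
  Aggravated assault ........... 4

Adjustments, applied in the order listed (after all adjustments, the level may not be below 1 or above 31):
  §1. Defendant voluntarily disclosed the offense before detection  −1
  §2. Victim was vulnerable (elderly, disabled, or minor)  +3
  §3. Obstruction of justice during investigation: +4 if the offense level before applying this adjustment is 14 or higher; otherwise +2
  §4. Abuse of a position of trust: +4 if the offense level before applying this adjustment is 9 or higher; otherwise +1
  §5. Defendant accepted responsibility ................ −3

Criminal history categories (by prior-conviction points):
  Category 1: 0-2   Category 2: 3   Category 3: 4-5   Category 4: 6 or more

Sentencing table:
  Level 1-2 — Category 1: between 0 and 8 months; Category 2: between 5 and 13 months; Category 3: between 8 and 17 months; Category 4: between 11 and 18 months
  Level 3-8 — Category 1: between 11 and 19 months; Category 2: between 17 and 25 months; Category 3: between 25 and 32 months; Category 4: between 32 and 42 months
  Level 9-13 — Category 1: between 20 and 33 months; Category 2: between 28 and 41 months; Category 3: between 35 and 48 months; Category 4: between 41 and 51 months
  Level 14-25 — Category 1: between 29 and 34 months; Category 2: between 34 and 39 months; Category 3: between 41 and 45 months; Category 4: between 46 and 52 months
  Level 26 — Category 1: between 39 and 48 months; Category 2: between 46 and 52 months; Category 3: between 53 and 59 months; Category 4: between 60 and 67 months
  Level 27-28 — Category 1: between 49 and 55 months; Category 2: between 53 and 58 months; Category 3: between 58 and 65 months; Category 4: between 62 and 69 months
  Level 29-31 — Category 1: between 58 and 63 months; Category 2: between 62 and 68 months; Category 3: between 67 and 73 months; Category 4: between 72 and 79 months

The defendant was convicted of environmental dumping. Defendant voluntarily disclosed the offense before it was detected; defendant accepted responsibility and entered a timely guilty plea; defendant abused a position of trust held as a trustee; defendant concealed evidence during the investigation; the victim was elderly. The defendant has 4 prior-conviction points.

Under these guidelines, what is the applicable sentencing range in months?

Base offense level for environmental dumping: 10.
§1 applies: 10 − 1 = 9.
§2 applies: 9 + 3 = 12.
§3 applies (level before this adjustment is 12 < 14, so +2): 12 + 2 = 14.
§4 applies (level before this adjustment is 14 ≥ 9, so +4): 14 + 4 = 18.
§5 applies: 18 − 3 = 15.
Final offense level: 15.
Criminal history: 4 prior points → Category 3 (4-5).
Level 15 falls in the 14-25 band.
Grid: Level 14-25 × Category 3 = 41-45 months.

41-45 months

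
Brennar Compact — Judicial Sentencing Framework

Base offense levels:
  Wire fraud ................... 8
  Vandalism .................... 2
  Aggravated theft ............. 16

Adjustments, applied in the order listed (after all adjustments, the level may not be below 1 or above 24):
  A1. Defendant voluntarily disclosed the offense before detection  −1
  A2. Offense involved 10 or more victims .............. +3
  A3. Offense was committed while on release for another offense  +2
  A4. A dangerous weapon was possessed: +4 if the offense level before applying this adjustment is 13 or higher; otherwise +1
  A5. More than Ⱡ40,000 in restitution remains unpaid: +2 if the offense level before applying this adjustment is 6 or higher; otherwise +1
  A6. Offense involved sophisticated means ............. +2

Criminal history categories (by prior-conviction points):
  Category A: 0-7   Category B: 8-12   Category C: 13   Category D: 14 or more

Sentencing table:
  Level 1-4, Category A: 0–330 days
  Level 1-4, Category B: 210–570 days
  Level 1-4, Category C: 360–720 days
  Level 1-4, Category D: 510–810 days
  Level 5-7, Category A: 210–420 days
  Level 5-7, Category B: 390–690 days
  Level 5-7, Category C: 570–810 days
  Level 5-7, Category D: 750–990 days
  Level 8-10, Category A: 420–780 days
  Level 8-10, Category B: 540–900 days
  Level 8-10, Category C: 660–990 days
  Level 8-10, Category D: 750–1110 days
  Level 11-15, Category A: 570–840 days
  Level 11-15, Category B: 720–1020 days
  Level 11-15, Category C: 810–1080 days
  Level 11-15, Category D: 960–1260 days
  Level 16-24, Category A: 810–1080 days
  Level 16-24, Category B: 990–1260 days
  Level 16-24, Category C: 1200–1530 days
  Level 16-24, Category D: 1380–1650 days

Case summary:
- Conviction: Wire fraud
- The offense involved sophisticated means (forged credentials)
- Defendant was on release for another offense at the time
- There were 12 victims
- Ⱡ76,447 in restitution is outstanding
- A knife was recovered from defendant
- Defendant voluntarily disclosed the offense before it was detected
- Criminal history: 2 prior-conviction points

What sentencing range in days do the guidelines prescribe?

Base offense level for wire fraud: 8.
A1 applies: 8 − 1 = 7.
A2 applies: 7 + 3 = 10.
A3 applies: 10 + 2 = 12.
A4 applies (level before this adjustment is 12 < 13, so +1): 12 + 1 = 13.
A5 applies (level before this adjustment is 13 ≥ 6, so +2): 13 + 2 = 15.
A6 applies: 15 + 2 = 17.
Final offense level: 17.
Criminal history: 2 prior points → Category A (0-7).
Level 17 falls in the 16-24 band.
Grid: Level 16-24 × Category A = 810-1080 days.

810-1080 days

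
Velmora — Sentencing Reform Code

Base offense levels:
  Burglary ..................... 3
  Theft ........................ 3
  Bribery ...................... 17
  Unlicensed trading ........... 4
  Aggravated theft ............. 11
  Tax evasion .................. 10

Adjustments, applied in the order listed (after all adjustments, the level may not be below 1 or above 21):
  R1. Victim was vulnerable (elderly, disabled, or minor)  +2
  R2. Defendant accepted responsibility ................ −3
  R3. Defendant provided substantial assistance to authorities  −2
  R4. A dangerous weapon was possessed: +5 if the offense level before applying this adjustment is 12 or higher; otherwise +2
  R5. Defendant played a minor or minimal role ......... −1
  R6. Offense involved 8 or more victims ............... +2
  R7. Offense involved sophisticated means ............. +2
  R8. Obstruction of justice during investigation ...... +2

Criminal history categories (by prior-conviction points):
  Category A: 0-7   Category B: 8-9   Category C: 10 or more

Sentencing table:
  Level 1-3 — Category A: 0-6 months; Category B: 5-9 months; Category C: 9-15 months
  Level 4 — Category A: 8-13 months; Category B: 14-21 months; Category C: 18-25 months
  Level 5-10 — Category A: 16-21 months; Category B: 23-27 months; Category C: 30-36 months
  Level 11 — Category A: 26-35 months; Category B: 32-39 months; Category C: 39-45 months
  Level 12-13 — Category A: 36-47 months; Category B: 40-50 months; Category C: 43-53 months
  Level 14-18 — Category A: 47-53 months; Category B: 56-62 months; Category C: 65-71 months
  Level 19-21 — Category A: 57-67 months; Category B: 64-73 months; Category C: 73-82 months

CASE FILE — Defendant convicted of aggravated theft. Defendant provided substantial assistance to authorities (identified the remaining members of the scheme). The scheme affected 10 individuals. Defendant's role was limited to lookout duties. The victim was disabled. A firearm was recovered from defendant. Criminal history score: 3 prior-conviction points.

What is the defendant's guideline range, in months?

Base offense level for aggravated theft: 11.
R1 applies: 11 + 2 = 13.
R3 applies: 13 − 2 = 11.
R4 applies (level before this adjustment is 11 < 12, so +2): 11 + 2 = 13.
R5 applies: 13 − 1 = 12.
R6 applies: 12 + 2 = 14.
R8 does not apply.
Final offense level: 14.
Criminal history: 3 prior points → Category A (0-7).
Level 14 falls in the 14-18 band.
Grid: Level 14-18 × Category A = 47-53 months.

47-53 months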